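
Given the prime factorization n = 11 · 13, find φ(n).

120

φ(11) = 11 − 1 = 10.
φ(13) = 13 − 1 = 12.
Since φ is multiplicative, φ(143) = 10 · 12 = 120.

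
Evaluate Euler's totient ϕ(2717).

Factor 2717: 2717 = 11 · 13 · 19.
φ(11) = 11 − 1 = 10.
φ(13) = 13 − 1 = 12.
φ(19) = 19 − 1 = 18.
Multiply: 10 · 12 · 18 = 2160.

2160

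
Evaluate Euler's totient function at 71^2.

φ(5041) = 5041 · (1 − 1/71)
       = 5041 · 70/71 = 4970.

4970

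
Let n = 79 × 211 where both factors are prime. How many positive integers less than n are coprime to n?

16380

φ(pq) = (p−1)(q−1) = 78 · 210 = 16380.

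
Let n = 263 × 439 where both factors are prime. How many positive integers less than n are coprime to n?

114756

φ(n) = (p − 1)(q − 1) = (263−1)(439−1) = 262·438 = 114756.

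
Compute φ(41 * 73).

2880

φ(41) = 41 − 1 = 40.
φ(73) = 73 − 1 = 72.
φ(2993) = 40 × 72 = 2880.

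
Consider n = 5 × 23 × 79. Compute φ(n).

6864

φ(5) = 5 − 1 = 4.
φ(23) = 23 − 1 = 22.
φ(79) = 79 − 1 = 78.
φ(9085) = 4 × 22 × 78 = 6864.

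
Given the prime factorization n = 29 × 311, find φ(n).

8680

φ(29) = 29 − 1 = 28.
φ(311) = 311 − 1 = 310.
Multiply: 28 · 310 = 8680.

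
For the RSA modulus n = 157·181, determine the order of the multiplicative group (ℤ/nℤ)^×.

28080

For distinct primes, φ(pq) = (p−1)(q−1) = 156 × 180 = 28080.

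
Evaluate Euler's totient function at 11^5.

φ(11^5) = 11^4·(11−1) = 14641·10 = 146410.

146410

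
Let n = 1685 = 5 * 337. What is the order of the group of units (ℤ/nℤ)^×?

φ(1685) = 1685 · (1 − 1/5) · (1 − 1/337)
       = 1685 · 1344/1685 = 1344.

1344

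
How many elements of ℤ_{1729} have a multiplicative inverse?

1296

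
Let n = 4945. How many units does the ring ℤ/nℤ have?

First factor: 4945 = 5 · 23 · 43.
φ(5) = 5 − 1 = 4.
φ(23) = 23 − 1 = 22.
φ(43) = 43 − 1 = 42.
Multiply: 4 · 22 · 42 = 3696.

3696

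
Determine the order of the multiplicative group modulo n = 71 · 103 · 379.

2698920

φ(2771627) = 2771627 · (1 − 1/71) · (1 − 1/103) · (1 − 1/379)
       = 2771627 · 2698920/2771627 = 2698920.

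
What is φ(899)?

First factor: 899 = 29 · 31.
φ(29) = 29 − 1 = 28.
φ(31) = 31 − 1 = 30.
φ(899) = 28 × 30 = 840.

840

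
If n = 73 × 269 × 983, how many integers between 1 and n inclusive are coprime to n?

φ(19303171) = 19303171 · (1 − 1/73) · (1 − 1/269) · (1 − 1/983)
       = 19303171 · 18948672/19303171 = 18948672.

18948672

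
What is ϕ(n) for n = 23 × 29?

φ(667) = 667 · (1 − 1/23) · (1 − 1/29)
       = 667 · 616/667 = 616.

616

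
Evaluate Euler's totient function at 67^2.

4422

φ(67^2) = 67^2 − 67^1 = 4489 − 67 = 4422.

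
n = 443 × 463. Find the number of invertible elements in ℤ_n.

φ(205109) = 205109 · (1 − 1/443) · (1 − 1/463)
       = 205109 · 204204/205109 = 204204.

204204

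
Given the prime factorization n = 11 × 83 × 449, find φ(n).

367360

φ(11) = 11 − 1 = 10.
φ(83) = 83 − 1 = 82.
φ(449) = 449 − 1 = 448.
φ(409937) = 10 × 82 × 448 = 367360.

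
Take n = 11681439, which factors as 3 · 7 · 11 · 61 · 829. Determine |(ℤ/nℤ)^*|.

5961600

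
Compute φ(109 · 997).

φ(109) = 109 − 1 = 108.
φ(997) = 997 − 1 = 996.
φ(108673) = 108 × 996 = 107568.

107568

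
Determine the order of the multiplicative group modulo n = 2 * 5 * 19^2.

φ(2) = 2 − 1 = 1.
φ(5) = 5 − 1 = 4.
φ(19^2) = 19^1·(19−1) = 19·18 = 342.
Multiply: 1 · 4 · 342 = 1368.

1368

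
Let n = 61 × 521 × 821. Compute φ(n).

25584000

φ(61) = 61 − 1 = 60.
φ(521) = 521 − 1 = 520.
φ(821) = 821 − 1 = 820.
Since φ is multiplicative, φ(26092201) = 60 · 520 · 820 = 25584000.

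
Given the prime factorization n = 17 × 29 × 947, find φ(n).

φ(466871) = 466871 · (1 − 1/17) · (1 − 1/29) · (1 − 1/947)
       = 466871 · 423808/466871 = 423808.

423808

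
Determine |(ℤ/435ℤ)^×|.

435 = 3 · 5 · 29.
φ(3) = 3 − 1 = 2.
φ(5) = 5 − 1 = 4.
φ(29) = 29 − 1 = 28.
Multiply: 2 · 4 · 28 = 224.

224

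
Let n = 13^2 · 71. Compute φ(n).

φ(11999) = 11999 · (1 − 1/13) · (1 − 1/71)
       = 11999 · 840/923 = 10920.

10920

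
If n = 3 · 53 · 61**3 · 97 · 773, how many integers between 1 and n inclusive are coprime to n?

1720809492480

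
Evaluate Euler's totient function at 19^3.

φ(6859) = 6859 · (1 − 1/19)
       = 6859 · 18/19 = 6498.

6498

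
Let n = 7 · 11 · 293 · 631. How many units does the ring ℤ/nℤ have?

φ(14235991) = 14235991 · (1 − 1/7) · (1 − 1/11) · (1 − 1/293) · (1 − 1/631)
       = 14235991 · 11037600/14235991 = 11037600.

11037600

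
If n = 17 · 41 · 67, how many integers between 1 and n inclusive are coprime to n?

42240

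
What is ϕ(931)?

756

931 = 7^2 * 19.
φ(7^2) = 7^2 − 7^1 = 49 − 7 = 42.
φ(19) = 19 − 1 = 18.
φ(931) = 42 × 18 = 756.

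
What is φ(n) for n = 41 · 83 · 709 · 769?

1783480320

φ(1855387063) = 1855387063 · (1 − 1/41) · (1 − 1/83) · (1 − 1/709) · (1 − 1/769)
       = 1855387063 · 1783480320/1855387063 = 1783480320.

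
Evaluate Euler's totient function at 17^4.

φ(83521) = 83521 · (1 − 1/17)
       = 83521 · 16/17 = 78608.

78608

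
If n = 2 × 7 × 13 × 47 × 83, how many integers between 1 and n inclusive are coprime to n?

φ(709982) = 709982 · (1 − 1/2) · (1 − 1/7) · (1 − 1/13) · (1 − 1/47) · (1 − 1/83)
       = 709982 · 271584/709982 = 271584.

271584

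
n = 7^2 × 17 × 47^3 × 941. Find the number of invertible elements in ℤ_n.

φ(81381970019) = 81381970019 · (1 − 1/7) · (1 − 1/17) · (1 − 1/47) · (1 − 1/941)
       = 81381970019 · 4151040/5263013 = 64187531520.

64187531520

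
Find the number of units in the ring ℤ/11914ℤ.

Prime factorization: 11914 = 2 · 7 · 23 · 37.
φ(2) = 2 − 1 = 1.
φ(7) = 7 − 1 = 6.
φ(23) = 23 − 1 = 22.
φ(37) = 37 − 1 = 36.
φ(11914) = 1 × 6 × 22 × 36 = 4752.

4752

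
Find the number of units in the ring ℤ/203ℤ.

168

Factor 203: 203 = 7 · 29.
φ(7) = 7 − 1 = 6.
φ(29) = 29 − 1 = 28.
Multiply: 6 · 28 = 168.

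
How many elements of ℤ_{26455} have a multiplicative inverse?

Factor 26455: 26455 = 5 * 11 * 13 * 37.
φ(5) = 5 − 1 = 4.
φ(11) = 11 − 1 = 10.
φ(13) = 13 − 1 = 12.
φ(37) = 37 − 1 = 36.
φ(26455) = 4 × 10 × 12 × 36 = 17280.

17280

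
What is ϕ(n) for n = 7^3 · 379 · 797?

88461072

φ(7^3) = 7^3 − 7^2 = 343 − 49 = 294.
φ(379) = 379 − 1 = 378.
φ(797) = 797 − 1 = 796.
φ(103607609) = 294 × 378 × 796 = 88461072.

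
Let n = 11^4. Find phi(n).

13310

φ(11^4) = 11^3·(11−1) = 1331·10 = 13310.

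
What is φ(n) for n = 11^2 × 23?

2420

φ(2783) = 2783 · (1 − 1/11) · (1 − 1/23)
       = 2783 · 220/253 = 2420.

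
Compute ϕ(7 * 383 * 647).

1480632

φ(1734607) = 1734607 · (1 − 1/7) · (1 − 1/383) · (1 − 1/647)
       = 1734607 · 1480632/1734607 = 1480632.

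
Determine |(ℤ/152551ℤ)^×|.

116640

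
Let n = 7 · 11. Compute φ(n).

60

φ(7) = 7 − 1 = 6.
φ(11) = 11 − 1 = 10.
Multiply: 6 · 10 = 60.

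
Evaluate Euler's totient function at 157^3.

3845244

φ(3869893) = 3869893 · (1 − 1/157)
       = 3869893 · 156/157 = 3845244.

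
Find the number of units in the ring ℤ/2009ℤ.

1680

Factor 2009: 2009 = 7**2 · 41.
φ(2009) = 2009 · (1 − 1/7) · (1 − 1/41)
       = 2009 · 240/287 = 1680.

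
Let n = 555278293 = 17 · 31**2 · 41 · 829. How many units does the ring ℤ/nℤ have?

φ(17) = 17 − 1 = 16.
φ(31^2) = 31^1·(31−1) = 31·30 = 930.
φ(41) = 41 − 1 = 40.
φ(829) = 829 − 1 = 828.
Multiply: 16 · 930 · 40 · 828 = 492825600.

492825600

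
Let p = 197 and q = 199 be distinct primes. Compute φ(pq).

38808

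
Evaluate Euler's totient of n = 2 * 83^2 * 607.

4124436

φ(2) = 2 − 1 = 1.
φ(83^2) = 83^2 − 83^1 = 6889 − 83 = 6806.
φ(607) = 607 − 1 = 606.
Multiply: 1 · 6806 · 606 = 4124436.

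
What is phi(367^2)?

134322

φ(134689) = 134689 · (1 − 1/367)
       = 134689 · 366/367 = 134322.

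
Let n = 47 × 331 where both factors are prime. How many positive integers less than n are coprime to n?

For distinct primes, φ(pq) = (p−1)(q−1) = 46 × 330 = 15180.

15180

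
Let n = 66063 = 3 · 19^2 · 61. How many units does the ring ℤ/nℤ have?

φ(3) = 3 − 1 = 2.
φ(19^2) = 19^1·(19−1) = 19·18 = 342.
φ(61) = 61 − 1 = 60.
Since φ is multiplicative, φ(66063) = 2 · 342 · 60 = 41040.

41040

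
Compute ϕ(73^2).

5256

φ(73^2) = 73^2 − 73^1 = 5329 − 73 = 5256.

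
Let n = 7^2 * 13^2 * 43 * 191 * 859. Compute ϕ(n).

φ(58422181727) = 58422181727 · (1 − 1/7) · (1 − 1/13) · (1 − 1/43) · (1 − 1/191) · (1 − 1/859)
       = 58422181727 · 492972480/642001997 = 44860495680.

44860495680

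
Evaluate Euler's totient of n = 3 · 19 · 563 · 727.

14688432

φ(23330157) = 23330157 · (1 − 1/3) · (1 − 1/19) · (1 − 1/563) · (1 − 1/727)
       = 23330157 · 14688432/23330157 = 14688432.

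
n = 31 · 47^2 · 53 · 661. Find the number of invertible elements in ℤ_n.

φ(2399024807) = 2399024807 · (1 − 1/31) · (1 − 1/47) · (1 − 1/53) · (1 − 1/661)
       = 2399024807 · 47361600/51043081 = 2225995200.

2225995200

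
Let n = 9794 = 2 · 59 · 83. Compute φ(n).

φ(9794) = 9794 · (1 − 1/2) · (1 − 1/59) · (1 − 1/83)
       = 9794 · 4756/9794 = 4756.

4756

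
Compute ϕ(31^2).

φ(961) = 961 · (1 − 1/31)
       = 961 · 30/31 = 930.

930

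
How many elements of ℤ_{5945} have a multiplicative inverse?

4480

5945 = 5 × 29 × 41.
φ(5) = 5 − 1 = 4.
φ(29) = 29 − 1 = 28.
φ(41) = 41 − 1 = 40.
Since φ is multiplicative, φ(5945) = 4 · 28 · 40 = 4480.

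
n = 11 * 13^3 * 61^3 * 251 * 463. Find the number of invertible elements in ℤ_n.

522950828400000

φ(11) = 11 − 1 = 10.
φ(13^3) = 13^3 − 13^2 = 2197 − 169 = 2028.
φ(61^3) = 61^2·(61−1) = 3721·60 = 223260.
φ(251) = 251 − 1 = 250.
φ(463) = 463 − 1 = 462.
Since φ is multiplicative, φ(637480580745151) = 10 · 2028 · 223260 · 250 · 462 = 522950828400000.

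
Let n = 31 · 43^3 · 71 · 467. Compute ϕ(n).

φ(81722621569) = 81722621569 · (1 − 1/31) · (1 − 1/43) · (1 − 1/71) · (1 − 1/467)
       = 81722621569 · 41101200/44198281 = 75996118800.

75996118800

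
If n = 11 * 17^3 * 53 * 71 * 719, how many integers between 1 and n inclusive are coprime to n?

120849164800

φ(11) = 11 − 1 = 10.
φ(17^3) = 17^3 − 17^2 = 4913 − 289 = 4624.
φ(53) = 53 − 1 = 52.
φ(71) = 71 − 1 = 70.
φ(719) = 719 − 1 = 718.
Since φ is multiplicative, φ(146218578671) = 10 · 4624 · 52 · 70 · 718 = 120849164800.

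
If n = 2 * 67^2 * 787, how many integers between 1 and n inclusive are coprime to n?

3475692

φ(7065686) = 7065686 · (1 − 1/2) · (1 − 1/67) · (1 − 1/787)
       = 7065686 · 51876/105458 = 3475692.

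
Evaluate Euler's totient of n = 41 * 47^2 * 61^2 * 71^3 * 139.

15413121083808000

φ(41) = 41 − 1 = 40.
φ(47^2) = 47^2 − 47^1 = 2209 − 47 = 2162.
φ(61^2) = 61^2 − 61^1 = 3721 − 61 = 3660.
φ(71^3) = 71^3 − 71^2 = 357911 − 5041 = 352870.
φ(139) = 139 − 1 = 138.
Since φ is multiplicative, φ(16765985608060621) = 40 · 2162 · 3660 · 352870 · 138 = 15413121083808000.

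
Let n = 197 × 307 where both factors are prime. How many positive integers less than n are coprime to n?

φ(n) = (p − 1)(q − 1) = (197−1)(307−1) = 196·306 = 59976.

59976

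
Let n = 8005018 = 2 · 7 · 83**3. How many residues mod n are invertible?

3389388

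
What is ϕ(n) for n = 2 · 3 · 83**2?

φ(41334) = 41334 · (1 − 1/2) · (1 − 1/3) · (1 − 1/83)
       = 41334 · 164/498 = 13612.

13612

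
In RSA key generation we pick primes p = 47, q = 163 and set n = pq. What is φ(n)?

For distinct primes, φ(pq) = (p−1)(q−1) = 46 × 162 = 7452.

7452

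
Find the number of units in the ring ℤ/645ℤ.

Factor 645: 645 = 3 * 5 * 43.
φ(3) = 3 − 1 = 2.
φ(5) = 5 − 1 = 4.
φ(43) = 43 − 1 = 42.
Multiply: 2 · 4 · 42 = 336.

336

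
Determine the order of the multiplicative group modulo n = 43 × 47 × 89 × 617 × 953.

99702822912

φ(105763151869) = 105763151869 · (1 − 1/43) · (1 − 1/47) · (1 − 1/89) · (1 − 1/617) · (1 − 1/953)
       = 105763151869 · 99702822912/105763151869 = 99702822912.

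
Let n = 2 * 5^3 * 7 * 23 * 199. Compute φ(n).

2613600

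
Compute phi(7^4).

2058

φ(7^4) = 7^4 − 7^3 = 2401 − 343 = 2058.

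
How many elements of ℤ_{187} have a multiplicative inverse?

160

First factor: 187 = 11 * 17.
φ(187) = 187 · (1 − 1/11) · (1 − 1/17)
       = 187 · 160/187 = 160.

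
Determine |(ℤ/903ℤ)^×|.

First factor: 903 = 3 · 7 · 43.
φ(3) = 3 − 1 = 2.
φ(7) = 7 − 1 = 6.
φ(43) = 43 − 1 = 42.
Multiply: 2 · 6 · 42 = 504.

504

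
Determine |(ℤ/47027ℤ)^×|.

43200

47027 = 31 × 37 × 41.
φ(47027) = 47027 · (1 − 1/31) · (1 − 1/37) · (1 − 1/41)
       = 47027 · 43200/47027 = 43200.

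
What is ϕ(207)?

First factor: 207 = 3**2 · 23.
φ(207) = 207 · (1 − 1/3) · (1 − 1/23)
       = 207 · 44/69 = 132.

132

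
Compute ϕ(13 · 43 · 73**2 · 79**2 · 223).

3623769467136

φ(4145878531873) = 4145878531873 · (1 − 1/13) · (1 − 1/43) · (1 − 1/73) · (1 − 1/79) · (1 − 1/223)
       = 4145878531873 · 628363008/718896919 = 3623769467136.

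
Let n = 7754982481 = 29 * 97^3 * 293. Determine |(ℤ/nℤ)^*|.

φ(7754982481) = 7754982481 · (1 − 1/29) · (1 − 1/97) · (1 − 1/293)
       = 7754982481 · 784896/824209 = 7385086464.

7385086464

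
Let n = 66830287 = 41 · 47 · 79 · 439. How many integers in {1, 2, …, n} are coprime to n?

62861760

φ(66830287) = 66830287 · (1 − 1/41) · (1 − 1/47) · (1 − 1/79) · (1 − 1/439)
       = 66830287 · 62861760/66830287 = 62861760.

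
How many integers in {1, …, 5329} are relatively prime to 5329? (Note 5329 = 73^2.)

5256

φ(5329) = 5329 · (1 − 1/73)
       = 5329 · 72/73 = 5256.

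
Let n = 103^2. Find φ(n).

10506

φ(10609) = 10609 · (1 − 1/103)
       = 10609 · 102/103 = 10506.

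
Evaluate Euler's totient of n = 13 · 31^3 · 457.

157757760

φ(13) = 13 − 1 = 12.
φ(31^3) = 31^3 − 31^2 = 29791 − 961 = 28830.
φ(457) = 457 − 1 = 456.
Since φ is multiplicative, φ(176988331) = 12 · 28830 · 456 = 157757760.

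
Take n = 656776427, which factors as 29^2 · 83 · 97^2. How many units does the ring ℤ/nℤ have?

620030208

φ(29^2) = 29^1·(29−1) = 29·28 = 812.
φ(83) = 83 − 1 = 82.
φ(97^2) = 97^1·(97−1) = 97·96 = 9312.
Since φ is multiplicative, φ(656776427) = 812 · 82 · 9312 = 620030208.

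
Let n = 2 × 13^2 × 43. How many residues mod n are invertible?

6552

φ(2) = 2 − 1 = 1.
φ(13^2) = 13^2 − 13^1 = 169 − 13 = 156.
φ(43) = 43 − 1 = 42.
φ(14534) = 1 × 156 × 42 = 6552.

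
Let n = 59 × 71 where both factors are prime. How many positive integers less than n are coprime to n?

4060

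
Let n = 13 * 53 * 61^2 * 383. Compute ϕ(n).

872426880

φ(13) = 13 − 1 = 12.
φ(53) = 53 − 1 = 52.
φ(61^2) = 61^1·(61−1) = 61·60 = 3660.
φ(383) = 383 − 1 = 382.
Since φ is multiplicative, φ(981923527) = 12 · 52 · 3660 · 382 = 872426880.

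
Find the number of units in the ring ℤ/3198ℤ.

960

Prime factorization: 3198 = 2 × 3 × 13 × 41.
φ(3198) = 3198 · (1 − 1/2) · (1 − 1/3) · (1 − 1/13) · (1 − 1/41)
       = 3198 · 960/3198 = 960.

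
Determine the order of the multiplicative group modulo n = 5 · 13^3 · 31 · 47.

φ(16005145) = 16005145 · (1 − 1/5) · (1 − 1/13) · (1 − 1/31) · (1 − 1/47)
       = 16005145 · 66240/94705 = 11194560.

11194560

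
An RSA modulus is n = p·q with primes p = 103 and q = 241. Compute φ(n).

24480

φ(n) = (p − 1)(q − 1) = (103−1)(241−1) = 102·240 = 24480.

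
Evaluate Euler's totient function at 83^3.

564898

φ(83^3) = 83^2·(83−1) = 6889·82 = 564898.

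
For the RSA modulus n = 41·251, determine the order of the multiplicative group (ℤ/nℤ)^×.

10000

φ(10291) = 10291 · (1 − 1/41) · (1 − 1/251)
       = 10291 · 10000/10291 = 10000.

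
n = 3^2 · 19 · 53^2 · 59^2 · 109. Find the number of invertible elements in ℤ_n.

110003557248

φ(182254546431) = 182254546431 · (1 − 1/3) · (1 − 1/19) · (1 − 1/53) · (1 − 1/59) · (1 − 1/109)
       = 182254546431 · 11726208/19428051 = 110003557248.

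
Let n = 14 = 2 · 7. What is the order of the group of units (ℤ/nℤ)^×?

φ(2) = 2 − 1 = 1.
φ(7) = 7 − 1 = 6.
φ(14) = 1 × 6 = 6.

6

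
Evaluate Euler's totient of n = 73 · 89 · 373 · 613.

1442479104

φ(73) = 73 − 1 = 72.
φ(89) = 89 − 1 = 88.
φ(373) = 373 − 1 = 372.
φ(613) = 613 − 1 = 612.
Since φ is multiplicative, φ(1485532553) = 72 · 88 · 372 · 612 = 1442479104.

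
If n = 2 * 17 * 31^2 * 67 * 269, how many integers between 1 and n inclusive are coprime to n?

263197440

φ(588883502) = 588883502 · (1 − 1/2) · (1 − 1/17) · (1 − 1/31) · (1 − 1/67) · (1 − 1/269)
       = 588883502 · 8490240/18996242 = 263197440.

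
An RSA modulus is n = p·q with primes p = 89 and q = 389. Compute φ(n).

For distinct primes, φ(pq) = (p−1)(q−1) = 88 × 388 = 34144.

34144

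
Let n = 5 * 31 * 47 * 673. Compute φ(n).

φ(5) = 5 − 1 = 4.
φ(31) = 31 − 1 = 30.
φ(47) = 47 − 1 = 46.
φ(673) = 673 − 1 = 672.
Multiply: 4 · 30 · 46 · 672 = 3709440.

3709440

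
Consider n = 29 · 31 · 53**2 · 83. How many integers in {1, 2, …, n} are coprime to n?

φ(29) = 29 − 1 = 28.
φ(31) = 31 − 1 = 30.
φ(53^2) = 53^1·(53−1) = 53·52 = 2756.
φ(83) = 83 − 1 = 82.
Multiply: 28 · 30 · 2756 · 82 = 189833280.

189833280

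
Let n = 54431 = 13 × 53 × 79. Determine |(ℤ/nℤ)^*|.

48672

φ(54431) = 54431 · (1 − 1/13) · (1 − 1/53) · (1 − 1/79)
       = 54431 · 48672/54431 = 48672.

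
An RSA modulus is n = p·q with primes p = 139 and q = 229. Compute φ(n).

φ(pq) = (p−1)(q−1) = 138 · 228 = 31464.

31464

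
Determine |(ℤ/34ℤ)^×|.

16

34 = 2 · 17.
φ(2) = 2 − 1 = 1.
φ(17) = 17 − 1 = 16.
Since φ is multiplicative, φ(34) = 1 · 16 = 16.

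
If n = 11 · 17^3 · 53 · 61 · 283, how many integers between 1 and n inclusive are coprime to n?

φ(11) = 11 − 1 = 10.
φ(17^3) = 17^2·(17−1) = 289·16 = 4624.
φ(53) = 53 − 1 = 52.
φ(61) = 61 − 1 = 60.
φ(283) = 283 − 1 = 282.
Since φ is multiplicative, φ(49446048377) = 10 · 4624 · 52 · 60 · 282 = 40683801600.

40683801600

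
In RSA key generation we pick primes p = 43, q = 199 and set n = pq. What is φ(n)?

8316

φ(n) = (p − 1)(q − 1) = (43−1)(199−1) = 42·198 = 8316.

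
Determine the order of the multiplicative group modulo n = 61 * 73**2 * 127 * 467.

φ(19279517321) = 19279517321 · (1 − 1/61) · (1 − 1/73) · (1 − 1/127) · (1 − 1/467)
       = 19279517321 · 253653120/264102977 = 18516677760.

18516677760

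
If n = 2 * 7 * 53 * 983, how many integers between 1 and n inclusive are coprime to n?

306384

φ(729386) = 729386 · (1 − 1/2) · (1 − 1/7) · (1 − 1/53) · (1 − 1/983)
       = 729386 · 306384/729386 = 306384.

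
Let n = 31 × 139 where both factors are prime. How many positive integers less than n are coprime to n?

4140

φ(n) = (p − 1)(q − 1) = (31−1)(139−1) = 30·138 = 4140.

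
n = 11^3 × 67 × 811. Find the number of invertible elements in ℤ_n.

φ(72322547) = 72322547 · (1 − 1/11) · (1 − 1/67) · (1 − 1/811)
       = 72322547 · 534600/597707 = 64686600.

64686600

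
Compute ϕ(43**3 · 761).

φ(60504827) = 60504827 · (1 − 1/43) · (1 − 1/761)
       = 60504827 · 31920/32723 = 59020080.

59020080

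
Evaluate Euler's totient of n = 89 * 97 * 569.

4798464

φ(89) = 89 − 1 = 88.
φ(97) = 97 − 1 = 96.
φ(569) = 569 − 1 = 568.
Multiply: 88 · 96 · 568 = 4798464.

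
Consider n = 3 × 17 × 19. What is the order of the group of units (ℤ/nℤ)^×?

576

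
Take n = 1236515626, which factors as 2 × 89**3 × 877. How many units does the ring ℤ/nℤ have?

610614048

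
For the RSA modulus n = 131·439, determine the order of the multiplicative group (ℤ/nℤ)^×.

56940

φ(n) = (p − 1)(q − 1) = (131−1)(439−1) = 130·438 = 56940.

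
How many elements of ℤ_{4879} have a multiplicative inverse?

3840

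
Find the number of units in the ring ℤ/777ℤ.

432

777 = 3 · 7 · 37.
φ(777) = 777 · (1 − 1/3) · (1 − 1/7) · (1 − 1/37)
       = 777 · 432/777 = 432.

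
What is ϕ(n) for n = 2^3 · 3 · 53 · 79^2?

2563392

φ(2^3) = 2^3 − 2^2 = 8 − 4 = 4.
φ(3) = 3 − 1 = 2.
φ(53) = 53 − 1 = 52.
φ(79^2) = 79^2 − 79^1 = 6241 − 79 = 6162.
φ(7938552) = 4 × 2 × 52 × 6162 = 2563392.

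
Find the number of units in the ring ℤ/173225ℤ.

124800

Prime factorization: 173225 = 5^2 * 13^2 * 41.
φ(5^2) = 5^2 − 5^1 = 25 − 5 = 20.
φ(13^2) = 13^1·(13−1) = 13·12 = 156.
φ(41) = 41 − 1 = 40.
φ(173225) = 20 × 156 × 40 = 124800.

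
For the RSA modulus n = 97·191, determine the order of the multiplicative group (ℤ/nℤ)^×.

For distinct primes, φ(pq) = (p−1)(q−1) = 96 × 190 = 18240.

18240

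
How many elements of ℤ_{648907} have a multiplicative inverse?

648907 = 7**2 · 17 · 19 · 41.
φ(7^2) = 7^2 − 7^1 = 49 − 7 = 42.
φ(17) = 17 − 1 = 16.
φ(19) = 19 − 1 = 18.
φ(41) = 41 − 1 = 40.
Multiply: 42 · 16 · 18 · 40 = 483840.

483840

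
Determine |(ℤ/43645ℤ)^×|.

Prime factorization: 43645 = 5 · 7 · 29 · 43.
φ(5) = 5 − 1 = 4.
φ(7) = 7 − 1 = 6.
φ(29) = 29 − 1 = 28.
φ(43) = 43 − 1 = 42.
Multiply: 4 · 6 · 28 · 42 = 28224.

28224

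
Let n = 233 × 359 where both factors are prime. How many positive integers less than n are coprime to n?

φ(83647) = 83647 · (1 − 1/233) · (1 − 1/359)
       = 83647 · 83056/83647 = 83056.

83056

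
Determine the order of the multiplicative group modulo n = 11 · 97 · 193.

184320

φ(205931) = 205931 · (1 − 1/11) · (1 − 1/97) · (1 − 1/193)
       = 205931 · 184320/205931 = 184320.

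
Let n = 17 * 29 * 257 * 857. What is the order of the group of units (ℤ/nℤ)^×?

φ(108582757) = 108582757 · (1 − 1/17) · (1 − 1/29) · (1 − 1/257) · (1 − 1/857)
       = 108582757 · 98172928/108582757 = 98172928.

98172928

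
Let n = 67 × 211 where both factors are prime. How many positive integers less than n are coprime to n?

For distinct primes, φ(pq) = (p−1)(q−1) = 66 × 210 = 13860.

13860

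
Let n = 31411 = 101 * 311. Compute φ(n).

31000

φ(31411) = 31411 · (1 − 1/101) · (1 − 1/311)
       = 31411 · 31000/31411 = 31000.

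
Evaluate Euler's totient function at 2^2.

φ(2^2) = 2^2 − 2^1 = 4 − 2 = 2.

2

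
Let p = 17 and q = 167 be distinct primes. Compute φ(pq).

φ(17) = 17 − 1 = 16.
φ(167) = 167 − 1 = 166.
φ(2839) = 16 × 166 = 2656.

2656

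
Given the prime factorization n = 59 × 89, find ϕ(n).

φ(59) = 59 − 1 = 58.
φ(89) = 89 − 1 = 88.
φ(5251) = 58 × 88 = 5104.

5104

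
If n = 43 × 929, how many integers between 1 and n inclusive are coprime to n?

38976

φ(39947) = 39947 · (1 − 1/43) · (1 − 1/929)
       = 39947 · 38976/39947 = 38976.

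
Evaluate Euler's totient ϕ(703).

Factor 703: 703 = 19 × 37.
φ(19) = 19 − 1 = 18.
φ(37) = 37 − 1 = 36.
Multiply: 18 · 36 = 648.

648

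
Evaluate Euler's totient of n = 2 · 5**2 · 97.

φ(2) = 2 − 1 = 1.
φ(5^2) = 5^1·(5−1) = 5·4 = 20.
φ(97) = 97 − 1 = 96.
Since φ is multiplicative, φ(4850) = 1 · 20 · 96 = 1920.

1920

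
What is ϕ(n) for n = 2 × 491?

φ(982) = 982 · (1 − 1/2) · (1 − 1/491)
       = 982 · 490/982 = 490.

490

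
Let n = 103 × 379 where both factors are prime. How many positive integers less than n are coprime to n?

38556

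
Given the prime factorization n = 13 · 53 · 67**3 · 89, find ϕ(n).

16268997888

φ(18443087923) = 18443087923 · (1 − 1/13) · (1 − 1/53) · (1 − 1/67) · (1 − 1/89)
       = 18443087923 · 3624192/4108507 = 16268997888.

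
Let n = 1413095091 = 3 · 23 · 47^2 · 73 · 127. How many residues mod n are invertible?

φ(1413095091) = 1413095091 · (1 − 1/3) · (1 − 1/23) · (1 − 1/47) · (1 − 1/73) · (1 − 1/127)
       = 1413095091 · 18361728/30065853 = 863001216.

863001216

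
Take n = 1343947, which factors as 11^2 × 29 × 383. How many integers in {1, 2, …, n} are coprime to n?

φ(1343947) = 1343947 · (1 − 1/11) · (1 − 1/29) · (1 − 1/383)
       = 1343947 · 106960/122177 = 1176560.

1176560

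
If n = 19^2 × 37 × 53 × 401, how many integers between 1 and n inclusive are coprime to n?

φ(283876321) = 283876321 · (1 − 1/19) · (1 − 1/37) · (1 − 1/53) · (1 − 1/401)
       = 283876321 · 13478400/14940859 = 256089600.

256089600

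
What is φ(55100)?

Prime factorization: 55100 = 2^2 * 5^2 * 19 * 29.
φ(2^2) = 2^2 − 2^1 = 4 − 2 = 2.
φ(5^2) = 5^2 − 5^1 = 25 − 5 = 20.
φ(19) = 19 − 1 = 18.
φ(29) = 29 − 1 = 28.
Since φ is multiplicative, φ(55100) = 2 · 20 · 18 · 28 = 20160.

20160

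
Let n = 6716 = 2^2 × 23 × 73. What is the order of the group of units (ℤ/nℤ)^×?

φ(2^2) = 2^1·(2−1) = 2·1 = 2.
φ(23) = 23 − 1 = 22.
φ(73) = 73 − 1 = 72.
φ(6716) = 2 × 22 × 72 = 3168.

3168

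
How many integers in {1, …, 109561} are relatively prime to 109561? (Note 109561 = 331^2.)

109230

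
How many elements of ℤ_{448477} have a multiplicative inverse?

380160

448477 = 17 * 23 * 31 * 37.
φ(17) = 17 − 1 = 16.
φ(23) = 23 − 1 = 22.
φ(31) = 31 − 1 = 30.
φ(37) = 37 − 1 = 36.
φ(448477) = 16 × 22 × 30 × 36 = 380160.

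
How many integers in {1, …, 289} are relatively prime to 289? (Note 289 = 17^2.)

272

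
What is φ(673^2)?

452256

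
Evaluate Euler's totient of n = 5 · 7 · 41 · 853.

817920

φ(1224055) = 1224055 · (1 − 1/5) · (1 − 1/7) · (1 − 1/41) · (1 − 1/853)
       = 1224055 · 817920/1224055 = 817920.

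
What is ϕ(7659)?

Prime factorization: 7659 = 3**2 · 23 · 37.
φ(3^2) = 3^2 − 3^1 = 9 − 3 = 6.
φ(23) = 23 − 1 = 22.
φ(37) = 37 − 1 = 36.
Since φ is multiplicative, φ(7659) = 6 · 22 · 36 = 4752.

4752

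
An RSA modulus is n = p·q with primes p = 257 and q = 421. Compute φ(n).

107520

φ(pq) = (p−1)(q−1) = 256 · 420 = 107520.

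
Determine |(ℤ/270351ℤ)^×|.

155520

270351 = 3^3 × 17 × 19 × 31.
φ(3^3) = 3^2·(3−1) = 9·2 = 18.
φ(17) = 17 − 1 = 16.
φ(19) = 19 − 1 = 18.
φ(31) = 31 − 1 = 30.
φ(270351) = 18 × 16 × 18 × 30 = 155520.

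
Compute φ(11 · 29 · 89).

24640

φ(28391) = 28391 · (1 − 1/11) · (1 − 1/29) · (1 − 1/89)
       = 28391 · 24640/28391 = 24640.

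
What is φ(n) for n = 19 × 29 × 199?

φ(19) = 19 − 1 = 18.
φ(29) = 29 − 1 = 28.
φ(199) = 199 − 1 = 198.
φ(109649) = 18 × 28 × 198 = 99792.

99792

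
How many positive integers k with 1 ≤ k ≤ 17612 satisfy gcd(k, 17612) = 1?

6912

17612 = 2**2 * 7 * 17 * 37.
φ(2^2) = 2^1·(2−1) = 2·1 = 2.
φ(7) = 7 − 1 = 6.
φ(17) = 17 − 1 = 16.
φ(37) = 37 − 1 = 36.
φ(17612) = 2 × 6 × 16 × 36 = 6912.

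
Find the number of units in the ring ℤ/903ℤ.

Factor 903: 903 = 3 * 7 * 43.
φ(903) = 903 · (1 − 1/3) · (1 − 1/7) · (1 − 1/43)
       = 903 · 504/903 = 504.

504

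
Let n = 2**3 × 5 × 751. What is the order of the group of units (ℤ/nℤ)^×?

12000

φ(30040) = 30040 · (1 − 1/2) · (1 − 1/5) · (1 − 1/751)
       = 30040 · 3000/7510 = 12000.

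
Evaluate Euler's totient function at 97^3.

φ(912673) = 912673 · (1 − 1/97)
       = 912673 · 96/97 = 903264.

903264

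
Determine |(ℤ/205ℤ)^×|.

Factor 205: 205 = 5 × 41.
φ(205) = 205 · (1 − 1/5) · (1 − 1/41)
       = 205 · 160/205 = 160.

160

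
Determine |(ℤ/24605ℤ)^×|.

24605 = 5 · 7 · 19 · 37.
φ(5) = 5 − 1 = 4.
φ(7) = 7 − 1 = 6.
φ(19) = 19 − 1 = 18.
φ(37) = 37 − 1 = 36.
Since φ is multiplicative, φ(24605) = 4 · 6 · 18 · 36 = 15552.

15552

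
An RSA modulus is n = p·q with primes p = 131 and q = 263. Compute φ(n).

34060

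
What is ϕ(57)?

Prime factorization: 57 = 3 · 19.
φ(3) = 3 − 1 = 2.
φ(19) = 19 − 1 = 18.
Multiply: 2 · 18 = 36.

36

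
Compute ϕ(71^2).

4970

φ(5041) = 5041 · (1 − 1/71)
       = 5041 · 70/71 = 4970.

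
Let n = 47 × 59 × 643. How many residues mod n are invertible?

1712856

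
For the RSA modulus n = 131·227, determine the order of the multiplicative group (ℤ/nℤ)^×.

29380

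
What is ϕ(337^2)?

φ(113569) = 113569 · (1 − 1/337)
       = 113569 · 336/337 = 113232.

113232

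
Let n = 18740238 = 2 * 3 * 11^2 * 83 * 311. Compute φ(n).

φ(18740238) = 18740238 · (1 − 1/2) · (1 − 1/3) · (1 − 1/11) · (1 − 1/83) · (1 − 1/311)
       = 18740238 · 508400/1703658 = 5592400.

5592400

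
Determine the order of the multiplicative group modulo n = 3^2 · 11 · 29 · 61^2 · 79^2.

37888905600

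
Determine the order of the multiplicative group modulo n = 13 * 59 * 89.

61248

φ(68263) = 68263 · (1 − 1/13) · (1 − 1/59) · (1 − 1/89)
       = 68263 · 61248/68263 = 61248.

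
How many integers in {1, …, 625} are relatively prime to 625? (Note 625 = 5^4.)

φ(5^4) = 5^4 − 5^3 = 625 − 125 = 500.

500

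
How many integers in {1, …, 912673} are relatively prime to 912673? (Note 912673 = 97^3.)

903264

φ(97^3) = 97^3 − 97^2 = 912673 − 9409 = 903264.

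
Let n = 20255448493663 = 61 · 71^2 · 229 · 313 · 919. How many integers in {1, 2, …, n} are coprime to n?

19473309273600

φ(61) = 61 − 1 = 60.
φ(71^2) = 71^2 − 71^1 = 5041 − 71 = 4970.
φ(229) = 229 − 1 = 228.
φ(313) = 313 − 1 = 312.
φ(919) = 919 − 1 = 918.
Multiply: 60 · 4970 · 228 · 312 · 918 = 19473309273600.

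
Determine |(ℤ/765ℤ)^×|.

384

765 = 3**2 · 5 · 17.
φ(3^2) = 3^2 − 3^1 = 9 − 3 = 6.
φ(5) = 5 − 1 = 4.
φ(17) = 17 − 1 = 16.
Multiply: 6 · 4 · 16 = 384.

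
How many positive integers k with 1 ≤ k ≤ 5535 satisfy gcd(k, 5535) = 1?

Factor 5535: 5535 = 3**3 * 5 * 41.
φ(3^3) = 3^3 − 3^2 = 27 − 9 = 18.
φ(5) = 5 − 1 = 4.
φ(41) = 41 − 1 = 40.
Since φ is multiplicative, φ(5535) = 18 · 4 · 40 = 2880.

2880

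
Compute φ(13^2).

156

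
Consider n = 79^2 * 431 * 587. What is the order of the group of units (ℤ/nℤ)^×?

φ(1578954277) = 1578954277 · (1 − 1/79) · (1 − 1/431) · (1 − 1/587)
       = 1578954277 · 19654440/19986763 = 1552700760.

1552700760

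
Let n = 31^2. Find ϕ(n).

930

φ(31^2) = 31^1·(31−1) = 31·30 = 930.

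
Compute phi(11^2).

110

φ(121) = 121 · (1 − 1/11)
       = 121 · 10/11 = 110.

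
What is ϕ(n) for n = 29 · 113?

3136

φ(29) = 29 − 1 = 28.
φ(113) = 113 − 1 = 112.
Since φ is multiplicative, φ(3277) = 28 · 112 = 3136.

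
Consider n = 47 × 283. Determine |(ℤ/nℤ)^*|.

12972

φ(47) = 47 − 1 = 46.
φ(283) = 283 − 1 = 282.
φ(13301) = 46 × 282 = 12972.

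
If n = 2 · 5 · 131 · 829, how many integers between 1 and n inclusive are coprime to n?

φ(2) = 2 − 1 = 1.
φ(5) = 5 − 1 = 4.
φ(131) = 131 − 1 = 130.
φ(829) = 829 − 1 = 828.
Since φ is multiplicative, φ(1085990) = 1 · 4 · 130 · 828 = 430560.

430560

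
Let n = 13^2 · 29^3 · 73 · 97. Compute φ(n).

φ(13^2) = 13^2 − 13^1 = 169 − 13 = 156.
φ(29^3) = 29^3 − 29^2 = 24389 − 841 = 23548.
φ(73) = 73 − 1 = 72.
φ(97) = 97 − 1 = 96.
Multiply: 156 · 23548 · 72 · 96 = 25391149056.

25391149056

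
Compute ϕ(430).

168

430 = 2 · 5 · 43.
φ(2) = 2 − 1 = 1.
φ(5) = 5 − 1 = 4.
φ(43) = 43 − 1 = 42.
φ(430) = 1 × 4 × 42 = 168.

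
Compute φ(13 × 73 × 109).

93312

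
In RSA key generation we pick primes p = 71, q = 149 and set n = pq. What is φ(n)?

10360

φ(n) = (p − 1)(q − 1) = (71−1)(149−1) = 70·148 = 10360.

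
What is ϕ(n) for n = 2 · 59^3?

201898

φ(2) = 2 − 1 = 1.
φ(59^3) = 59^2·(59−1) = 3481·58 = 201898.
Since φ is multiplicative, φ(410758) = 1 · 201898 = 201898.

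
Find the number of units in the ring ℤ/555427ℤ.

475200

First factor: 555427 = 19 · 23 · 31 · 41.
φ(19) = 19 − 1 = 18.
φ(23) = 23 − 1 = 22.
φ(31) = 31 − 1 = 30.
φ(41) = 41 − 1 = 40.
Multiply: 18 · 22 · 30 · 40 = 475200.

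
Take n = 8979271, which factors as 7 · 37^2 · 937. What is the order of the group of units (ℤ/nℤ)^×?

7480512

φ(7) = 7 − 1 = 6.
φ(37^2) = 37^1·(37−1) = 37·36 = 1332.
φ(937) = 937 − 1 = 936.
φ(8979271) = 6 × 1332 × 936 = 7480512.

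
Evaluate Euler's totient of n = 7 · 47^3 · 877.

φ(7) = 7 − 1 = 6.
φ(47^3) = 47^3 − 47^2 = 103823 − 2209 = 101614.
φ(877) = 877 − 1 = 876.
φ(637369397) = 6 × 101614 × 876 = 534083184.

534083184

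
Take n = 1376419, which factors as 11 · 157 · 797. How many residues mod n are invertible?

1241760

φ(11) = 11 − 1 = 10.
φ(157) = 157 − 1 = 156.
φ(797) = 797 − 1 = 796.
Since φ is multiplicative, φ(1376419) = 10 · 156 · 796 = 1241760.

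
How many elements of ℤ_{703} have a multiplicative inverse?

648

Prime factorization: 703 = 19 × 37.
φ(703) = 703 · (1 − 1/19) · (1 − 1/37)
       = 703 · 648/703 = 648.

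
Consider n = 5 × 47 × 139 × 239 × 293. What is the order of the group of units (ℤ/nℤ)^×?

1764642432

φ(2287431955) = 2287431955 · (1 − 1/5) · (1 − 1/47) · (1 − 1/139) · (1 − 1/239) · (1 − 1/293)
       = 2287431955 · 1764642432/2287431955 = 1764642432.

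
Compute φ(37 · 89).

3168

φ(37) = 37 − 1 = 36.
φ(89) = 89 − 1 = 88.
φ(3293) = 36 × 88 = 3168.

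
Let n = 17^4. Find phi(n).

78608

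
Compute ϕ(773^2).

596756

φ(773^2) = 773^1·(773−1) = 773·772 = 596756.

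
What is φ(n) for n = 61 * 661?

39600

φ(40321) = 40321 · (1 − 1/61) · (1 − 1/661)
       = 40321 · 39600/40321 = 39600.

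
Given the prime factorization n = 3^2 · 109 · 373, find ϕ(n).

φ(3^2) = 3^1·(3−1) = 3·2 = 6.
φ(109) = 109 − 1 = 108.
φ(373) = 373 − 1 = 372.
Since φ is multiplicative, φ(365913) = 6 · 108 · 372 = 241056.

241056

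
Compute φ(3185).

2016

First factor: 3185 = 5 × 7^2 × 13.
φ(3185) = 3185 · (1 − 1/5) · (1 − 1/7) · (1 − 1/13)
       = 3185 · 288/455 = 2016.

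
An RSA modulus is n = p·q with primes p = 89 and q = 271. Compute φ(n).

φ(n) = (p − 1)(q − 1) = (89−1)(271−1) = 88·270 = 23760.

23760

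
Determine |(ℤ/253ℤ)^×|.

253 = 11 * 23.
φ(253) = 253 · (1 − 1/11) · (1 − 1/23)
       = 253 · 220/253 = 220.

220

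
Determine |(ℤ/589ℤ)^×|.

540

Prime factorization: 589 = 19 × 31.
φ(589) = 589 · (1 − 1/19) · (1 − 1/31)
       = 589 · 540/589 = 540.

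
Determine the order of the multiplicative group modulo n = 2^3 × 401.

1600

φ(2^3) = 2^2·(2−1) = 4·1 = 4.
φ(401) = 401 − 1 = 400.
Multiply: 4 · 400 = 1600.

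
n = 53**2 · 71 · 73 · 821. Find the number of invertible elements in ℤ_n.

11389996800

φ(53^2) = 53^2 − 53^1 = 2809 − 53 = 2756.
φ(71) = 71 − 1 = 70.
φ(73) = 73 − 1 = 72.
φ(821) = 821 − 1 = 820.
φ(11952977587) = 2756 × 70 × 72 × 820 = 11389996800.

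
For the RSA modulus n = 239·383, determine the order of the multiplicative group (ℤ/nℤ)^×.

90916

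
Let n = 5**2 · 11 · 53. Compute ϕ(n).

10400

φ(5^2) = 5^2 − 5^1 = 25 − 5 = 20.
φ(11) = 11 − 1 = 10.
φ(53) = 53 − 1 = 52.
Since φ is multiplicative, φ(14575) = 20 · 10 · 52 = 10400.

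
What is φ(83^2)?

φ(6889) = 6889 · (1 − 1/83)
       = 6889 · 82/83 = 6806.

6806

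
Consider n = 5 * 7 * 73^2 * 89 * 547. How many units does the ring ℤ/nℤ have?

6060966912

φ(5) = 5 − 1 = 4.
φ(7) = 7 − 1 = 6.
φ(73^2) = 73^1·(73−1) = 73·72 = 5256.
φ(89) = 89 − 1 = 88.
φ(547) = 547 − 1 = 546.
Multiply: 4 · 6 · 5256 · 88 · 546 = 6060966912.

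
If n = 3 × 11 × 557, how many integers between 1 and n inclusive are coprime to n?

11120

φ(18381) = 18381 · (1 − 1/3) · (1 − 1/11) · (1 − 1/557)
       = 18381 · 11120/18381 = 11120.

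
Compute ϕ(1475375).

Factor 1475375: 1475375 = 5^3 * 11 * 29 * 37.
φ(1475375) = 1475375 · (1 − 1/5) · (1 − 1/11) · (1 − 1/29) · (1 − 1/37)
       = 1475375 · 40320/59015 = 1008000.

1008000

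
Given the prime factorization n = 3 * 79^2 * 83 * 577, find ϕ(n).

582087168

φ(3) = 3 − 1 = 2.
φ(79^2) = 79^2 − 79^1 = 6241 − 79 = 6162.
φ(83) = 83 − 1 = 82.
φ(577) = 577 − 1 = 576.
φ(896663193) = 2 × 6162 × 82 × 576 = 582087168.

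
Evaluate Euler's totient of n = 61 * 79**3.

29207880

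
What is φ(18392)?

Factor 18392: 18392 = 2**3 · 11**2 · 19.
φ(2^3) = 2^3 − 2^2 = 8 − 4 = 4.
φ(11^2) = 11^2 − 11^1 = 121 − 11 = 110.
φ(19) = 19 − 1 = 18.
Multiply: 4 · 110 · 18 = 7920.

7920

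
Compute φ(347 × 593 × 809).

φ(166468739) = 166468739 · (1 − 1/347) · (1 − 1/593) · (1 − 1/809)
       = 166468739 · 165504256/166468739 = 165504256.

165504256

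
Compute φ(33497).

Factor 33497: 33497 = 19 · 41 · 43.
φ(33497) = 33497 · (1 − 1/19) · (1 − 1/41) · (1 − 1/43)
       = 33497 · 30240/33497 = 30240.

30240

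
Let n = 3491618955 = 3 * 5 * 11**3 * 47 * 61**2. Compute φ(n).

φ(3) = 3 − 1 = 2.
φ(5) = 5 − 1 = 4.
φ(11^3) = 11^2·(11−1) = 121·10 = 1210.
φ(47) = 47 − 1 = 46.
φ(61^2) = 61^1·(61−1) = 61·60 = 3660.
φ(3491618955) = 2 × 4 × 1210 × 46 × 3660 = 1629724800.

1629724800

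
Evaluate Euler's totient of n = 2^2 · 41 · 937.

74880

φ(153668) = 153668 · (1 − 1/2) · (1 − 1/41) · (1 − 1/937)
       = 153668 · 37440/76834 = 74880.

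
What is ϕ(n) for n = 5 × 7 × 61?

φ(5) = 5 − 1 = 4.
φ(7) = 7 − 1 = 6.
φ(61) = 61 − 1 = 60.
Since φ is multiplicative, φ(2135) = 4 · 6 · 60 = 1440.

1440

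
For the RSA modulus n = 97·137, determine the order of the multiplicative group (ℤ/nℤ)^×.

φ(n) = (p − 1)(q − 1) = (97−1)(137−1) = 96·136 = 13056.

13056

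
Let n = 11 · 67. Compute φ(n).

660

φ(737) = 737 · (1 − 1/11) · (1 − 1/67)
       = 737 · 660/737 = 660.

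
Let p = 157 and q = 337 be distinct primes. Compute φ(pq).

φ(52909) = 52909 · (1 − 1/157) · (1 − 1/337)
       = 52909 · 52416/52909 = 52416.

52416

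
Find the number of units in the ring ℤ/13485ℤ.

13485 = 3 × 5 × 29 × 31.
φ(3) = 3 − 1 = 2.
φ(5) = 5 − 1 = 4.
φ(29) = 29 − 1 = 28.
φ(31) = 31 − 1 = 30.
Multiply: 2 · 4 · 28 · 30 = 6720.

6720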